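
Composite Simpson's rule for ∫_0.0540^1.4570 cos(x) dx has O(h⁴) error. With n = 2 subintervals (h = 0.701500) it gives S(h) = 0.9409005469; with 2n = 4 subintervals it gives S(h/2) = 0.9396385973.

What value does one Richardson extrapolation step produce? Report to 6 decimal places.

Leading term ∝ h^4; use weight 16 = 2^4.
A(h/2) − A(h) = 0.9396385973 − 0.9409005469 = -0.0012619496
Divide by 2^4 − 1 = 15: (-0.0012619496)/15 = -0.0000841300
R = A(h/2) + (A(h/2) − A(h))/15 = 0.9396385973 − 0.0000841300 = 0.9395544673

0.939554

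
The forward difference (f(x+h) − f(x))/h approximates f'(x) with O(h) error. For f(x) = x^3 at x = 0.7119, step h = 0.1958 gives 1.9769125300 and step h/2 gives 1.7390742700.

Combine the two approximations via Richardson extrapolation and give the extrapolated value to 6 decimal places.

1.501236

r = 1: numerator weight 2, denominator 1.
2^1×A(h/2) = 3.4781485400; minus A(h) gives 1.5012360100.
Extrapolated: 1.5012360100 / 1 = 1.5012360100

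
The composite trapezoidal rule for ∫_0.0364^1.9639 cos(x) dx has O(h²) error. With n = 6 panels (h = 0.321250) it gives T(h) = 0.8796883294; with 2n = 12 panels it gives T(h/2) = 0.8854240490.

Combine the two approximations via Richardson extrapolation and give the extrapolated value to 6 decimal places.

0.887336

With r = 2 the leading error scales as h^2, so the weight is 2^2 = 4.
2^2·A(h/2) = 3.5416961960; minus A(h) gives 2.6620078666.
Denominator 4 − 1 = 3.
Extrapolated: 2.6620078666 / 3 = 0.8873359555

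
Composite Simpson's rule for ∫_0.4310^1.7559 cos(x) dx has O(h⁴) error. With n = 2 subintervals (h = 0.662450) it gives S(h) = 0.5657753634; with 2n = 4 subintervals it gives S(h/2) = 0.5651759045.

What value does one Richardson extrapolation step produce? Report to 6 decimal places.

0.565136

The method has order 4: 2^4 = 16.
16*0.5651759045 − 0.5657753634 = 8.4770391086
R = 8.4770391086/15 = 0.5651359406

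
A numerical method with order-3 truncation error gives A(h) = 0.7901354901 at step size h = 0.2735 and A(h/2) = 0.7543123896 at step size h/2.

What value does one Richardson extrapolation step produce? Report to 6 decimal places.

r = 3, so 2^r = 8.
Numerator 8*A(h/2) − A(h) = 8*0.7543123896 − 0.7901354901 = 5.2443636267
Divide by 2^3 − 1 = 7.
So the Richardson estimate is 0.7491948038.
Shift from A(h/2): −0.0051175858.

0.749195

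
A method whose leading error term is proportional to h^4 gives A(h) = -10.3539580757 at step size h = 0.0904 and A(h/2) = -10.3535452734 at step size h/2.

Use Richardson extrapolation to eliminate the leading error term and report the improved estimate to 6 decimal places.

With r = 4 the leading error scales as h^4, so the weight is 2^4 = 16.
16*(-10.3535452734) = -165.6567243744; (-165.6567243744) − (-10.3539580757) = -155.3027662987
(-155.3027662987) ÷ 15 = -10.3535177532
Gap between inputs: 4.128e-04; correction applied: +0.0000275202.

-10.353518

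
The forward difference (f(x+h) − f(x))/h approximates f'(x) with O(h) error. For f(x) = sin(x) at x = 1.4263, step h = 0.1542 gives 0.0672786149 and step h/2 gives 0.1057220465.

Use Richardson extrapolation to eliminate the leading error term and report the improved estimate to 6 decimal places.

0.144165

The method has order 1: 2^1 = 2.
2*0.1057220465 = 0.2114440930; 0.2114440930 − 0.0672786149 = 0.1441654781
Denominator 2 − 1 = 1.
So the Richardson estimate is 0.1441654781.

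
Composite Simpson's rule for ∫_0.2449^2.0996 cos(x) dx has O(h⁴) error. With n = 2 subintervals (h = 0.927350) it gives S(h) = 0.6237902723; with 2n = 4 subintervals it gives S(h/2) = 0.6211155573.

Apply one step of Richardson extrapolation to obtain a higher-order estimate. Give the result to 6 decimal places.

r = 4, so 2^r = 16.
Top: 16(0.6211155573) − (0.6237902723) = 9.3140586445
Denominator 16 − 1 = 15.
(16 × 0.6211155573 − 0.6237902723)/(16 − 1) = 0.6209372430

0.620937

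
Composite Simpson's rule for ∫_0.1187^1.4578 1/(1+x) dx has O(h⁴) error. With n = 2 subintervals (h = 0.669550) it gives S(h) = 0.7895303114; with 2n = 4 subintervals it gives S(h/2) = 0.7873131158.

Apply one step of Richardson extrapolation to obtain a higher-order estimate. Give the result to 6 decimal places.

0.787165

Order 4 gives 2^r = 16 and 2^r − 1 = 15.
Difference of the inputs: 0.7873131158 − 0.7895303114 = -0.0022171956
Divide by 2^4 − 1 = 15: (-0.0022171956)/15 = -0.0001478130
R = A(h/2) + (A(h/2) − A(h))/15 = 0.7873131158 − 0.0001478130 = 0.7871653028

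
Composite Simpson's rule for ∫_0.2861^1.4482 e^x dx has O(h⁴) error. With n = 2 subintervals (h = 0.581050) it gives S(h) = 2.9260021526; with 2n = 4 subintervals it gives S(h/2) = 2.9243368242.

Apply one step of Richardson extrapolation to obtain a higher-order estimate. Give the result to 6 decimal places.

Method order is 4; weight 2^4 = 16.
A(h/2) − A(h) = 2.9243368242 − 2.9260021526 = -0.0016653284
Divide by 2^4 − 1 = 15: (-0.0016653284)/15 = -0.0001110219
R = A(h/2) + (A(h/2) − A(h))/15 = 2.9243368242 − 0.0001110219 = 2.9242258023

2.924226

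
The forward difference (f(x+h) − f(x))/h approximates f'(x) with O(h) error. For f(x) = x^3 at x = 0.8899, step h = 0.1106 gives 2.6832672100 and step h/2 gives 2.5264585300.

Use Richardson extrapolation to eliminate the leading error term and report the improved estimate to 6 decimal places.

Method order is 1; weight 2^1 = 2.
2^1·A(h/2) = 5.0529170600; minus A(h) gives 2.3696498500.
(2·2.5264585300 − 2.6832672100)/(2 − 1) = 2.3696498500

2.369650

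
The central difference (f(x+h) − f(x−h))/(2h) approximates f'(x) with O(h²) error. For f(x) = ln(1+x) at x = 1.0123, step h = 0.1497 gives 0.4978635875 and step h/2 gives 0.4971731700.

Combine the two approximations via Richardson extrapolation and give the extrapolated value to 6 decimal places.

0.496943

r = 2, so 2^r = 4.
Top: 4(0.4971731700) − (0.4978635875) = 1.4908290925
Denominator 4 − 1 = 3.
So the Richardson estimate is 0.4969430308.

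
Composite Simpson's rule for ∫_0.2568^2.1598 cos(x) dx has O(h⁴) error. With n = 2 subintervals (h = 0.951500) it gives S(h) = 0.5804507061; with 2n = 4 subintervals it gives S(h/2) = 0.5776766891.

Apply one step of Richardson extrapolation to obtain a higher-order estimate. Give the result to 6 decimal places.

Leading term ∝ h^4; use weight 16 = 2^4.
Top: 16(0.5776766891) − (0.5804507061) = 8.6623763195
(16 × 0.5776766891 − 0.5804507061)/(16 − 1) = 0.5774917546

0.577492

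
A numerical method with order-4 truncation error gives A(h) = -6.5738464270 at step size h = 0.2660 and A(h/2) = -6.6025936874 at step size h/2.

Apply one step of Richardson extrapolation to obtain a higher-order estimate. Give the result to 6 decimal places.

Order 4 gives 2^r = 16 and 2^r − 1 = 15.
Top: 16(-6.6025936874) − (-6.5738464270) = -99.0676525714
Divide by 2^4 − 1 = 15.
(-99.0676525714) ÷ 15 = -6.6045101714
Shift from A(h/2): −0.0019164840.

-6.604510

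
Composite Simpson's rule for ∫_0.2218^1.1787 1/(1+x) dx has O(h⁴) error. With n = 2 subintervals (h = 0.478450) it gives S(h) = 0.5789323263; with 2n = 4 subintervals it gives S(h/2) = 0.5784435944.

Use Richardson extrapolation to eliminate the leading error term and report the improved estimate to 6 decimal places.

The method has order 4: 2^4 = 16.
16 × 0.5784435944 = 9.2550975104; 9.2550975104 − 0.5789323263 = 8.6761651841
Extrapolated: 8.6761651841 / 15 = 0.5784110123

0.578411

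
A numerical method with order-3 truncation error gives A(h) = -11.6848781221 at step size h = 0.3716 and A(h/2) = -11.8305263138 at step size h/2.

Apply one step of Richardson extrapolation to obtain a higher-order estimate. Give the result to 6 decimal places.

-11.851333

The method has order 3: 2^3 = 8.
8·(-11.8305263138) = -94.6442105104; (-94.6442105104) − (-11.6848781221) = -82.9593323883
R = (-82.9593323883)/7 = -11.8513331983
Correction |R − A(h/2)| = 2.081e-02; gap |A(h/2) − A(h)| = 1.456e-01.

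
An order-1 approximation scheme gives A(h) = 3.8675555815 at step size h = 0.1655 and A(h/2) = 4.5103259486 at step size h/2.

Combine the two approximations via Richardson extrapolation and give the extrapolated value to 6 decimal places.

5.153096

Error is O(h^1); halving h shrinks it by 2^1 = 2.
Weighted: 9.0206518972 − 3.8675555815 = 5.1530963157
Denominator 2 − 1 = 1.
5.1530963157 ÷ 1 = 5.1530963157
Shift from A(h/2): +0.6427703671.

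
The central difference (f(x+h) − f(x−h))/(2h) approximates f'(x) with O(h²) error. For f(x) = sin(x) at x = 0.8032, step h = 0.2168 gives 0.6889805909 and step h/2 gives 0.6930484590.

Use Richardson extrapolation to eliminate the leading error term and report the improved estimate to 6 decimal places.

0.694404

Leading term ∝ h^2; use weight 4 = 2^2.
Weighted: 2.7721938360 − 0.6889805909 = 2.0832132451
Denominator 4 − 1 = 3.
R = 2.0832132451/3 = 0.6944044150
Correction |R − A(h/2)| = 1.356e-03; gap |A(h/2) − A(h)| = 4.068e-03.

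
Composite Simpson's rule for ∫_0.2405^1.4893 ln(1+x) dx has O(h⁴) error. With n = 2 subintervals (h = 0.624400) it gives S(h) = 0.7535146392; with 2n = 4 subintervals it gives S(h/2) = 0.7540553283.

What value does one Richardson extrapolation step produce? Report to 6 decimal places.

Leading term ∝ h^4; use weight 16 = 2^4.
16*0.7540553283 = 12.0648852528; 12.0648852528 − 0.7535146392 = 11.3113706136
Denominator 16 − 1 = 15.
(16*0.7540553283 − 0.7535146392)/(16 − 1) = 0.7540913742
Gap between inputs: 5.407e-04; correction applied: +0.0000360459.

0.754091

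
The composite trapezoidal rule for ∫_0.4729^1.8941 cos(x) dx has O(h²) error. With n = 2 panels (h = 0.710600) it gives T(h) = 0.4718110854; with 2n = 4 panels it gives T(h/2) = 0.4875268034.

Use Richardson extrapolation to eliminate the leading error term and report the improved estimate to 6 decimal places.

0.492765

With r = 2 the leading error scales as h^2, so the weight is 2^2 = 4.
Top: 4(0.4875268034) − (0.4718110854) = 1.4782961282
Denominator 4 − 1 = 3.
Extrapolated: 1.4782961282 / 3 = 0.4927653761
Gap between inputs: 1.572e-02; correction applied: +0.0052385727.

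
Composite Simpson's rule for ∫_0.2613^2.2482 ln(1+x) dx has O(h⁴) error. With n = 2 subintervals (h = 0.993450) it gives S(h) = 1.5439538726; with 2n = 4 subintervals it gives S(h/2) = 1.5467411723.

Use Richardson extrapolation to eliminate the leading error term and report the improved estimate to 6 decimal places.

Error is O(h^4); halving h shrinks it by 2^4 = 16.
2^4·A(h/2) = 24.7478587568; minus A(h) gives 23.2039048842.
23.2039048842 ÷ 15 = 1.5469269923
Correction |R − A(h/2)| = 1.858e-04; gap |A(h/2) − A(h)| = 2.787e-03.

1.546927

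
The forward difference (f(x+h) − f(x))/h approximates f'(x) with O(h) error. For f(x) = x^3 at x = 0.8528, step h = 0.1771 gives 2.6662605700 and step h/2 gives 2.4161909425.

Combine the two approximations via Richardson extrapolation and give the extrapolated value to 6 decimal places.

Leading term ∝ h^1; use weight 2 = 2^1.
Weighted: 4.8323818850 − 2.6662605700 = 2.1661213150
Denominator 2 − 1 = 1.
2.1661213150 ÷ 1 = 2.1661213150
Shift from A(h/2): −0.2500696275.

2.166121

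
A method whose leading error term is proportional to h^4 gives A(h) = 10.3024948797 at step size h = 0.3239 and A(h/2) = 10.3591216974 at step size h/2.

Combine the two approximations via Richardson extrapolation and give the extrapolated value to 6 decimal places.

10.362897

Method order is 4; weight 2^4 = 16.
Difference of the inputs: 10.3591216974 − 10.3024948797 = 0.0566268177
Divide by 2^4 − 1 = 15: 0.0566268177/15 = 0.0037751212
R = 10.3591216974 + 0.0037751212 = 10.3628968186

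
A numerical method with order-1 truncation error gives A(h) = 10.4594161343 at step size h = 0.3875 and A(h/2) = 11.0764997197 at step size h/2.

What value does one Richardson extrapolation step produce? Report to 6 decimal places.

11.693583

Error is O(h^1); halving h shrinks it by 2^1 = 2.
2 × 11.0764997197 − 10.4594161343 = 11.6935833051
11.6935833051 ÷ 1 = 11.6935833051
Shift from A(h/2): +0.6170835854.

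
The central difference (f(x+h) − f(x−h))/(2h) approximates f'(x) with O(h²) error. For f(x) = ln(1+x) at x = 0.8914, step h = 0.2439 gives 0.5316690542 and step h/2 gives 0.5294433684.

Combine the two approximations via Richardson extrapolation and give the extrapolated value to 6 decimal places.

0.528701

Error is O(h^2); halving h shrinks it by 2^2 = 4.
Top: 4(0.5294433684) − (0.5316690542) = 1.5861044194
Denominator 4 − 1 = 3.
Extrapolated: 1.5861044194 / 3 = 0.5287014731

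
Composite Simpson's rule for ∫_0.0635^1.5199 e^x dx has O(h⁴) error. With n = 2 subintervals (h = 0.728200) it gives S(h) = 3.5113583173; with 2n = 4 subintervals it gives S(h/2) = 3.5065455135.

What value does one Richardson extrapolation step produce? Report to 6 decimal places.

With r = 4 the leading error scales as h^4, so the weight is 2^4 = 16.
A(h/2) − A(h) = 3.5065455135 − 3.5113583173 = -0.0048128038
Divide by 2^4 − 1 = 15: (-0.0048128038)/15 = -0.0003208536
R = A(h/2) + (A(h/2) − A(h))/15 = 3.5065455135 − 0.0003208536 = 3.5062246599
Gap between inputs: 4.813e-03; correction applied: −0.0003208536.

3.506225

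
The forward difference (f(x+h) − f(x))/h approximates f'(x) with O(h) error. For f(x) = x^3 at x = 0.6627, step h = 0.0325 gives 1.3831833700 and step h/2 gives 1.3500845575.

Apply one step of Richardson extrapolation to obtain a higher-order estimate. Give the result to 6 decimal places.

r = 1: numerator weight 2, denominator 1.
2^1·A(h/2) = 2.7001691150; minus A(h) gives 1.3169857450.
Denominator 2 − 1 = 1.
R = 1.3169857450/1 = 1.3169857450
Correction |R − A(h/2)| = 3.310e-02; gap |A(h/2) − A(h)| = 3.310e-02.

1.316986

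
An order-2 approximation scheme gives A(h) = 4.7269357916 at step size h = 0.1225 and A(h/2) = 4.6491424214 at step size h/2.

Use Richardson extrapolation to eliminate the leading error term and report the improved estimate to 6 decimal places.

4.623211

Error is O(h^2); halving h shrinks it by 2^2 = 4.
2^2 × A(h/2) = 18.5965696856; minus A(h) gives 13.8696338940.
R = 13.8696338940/3 = 4.6232112980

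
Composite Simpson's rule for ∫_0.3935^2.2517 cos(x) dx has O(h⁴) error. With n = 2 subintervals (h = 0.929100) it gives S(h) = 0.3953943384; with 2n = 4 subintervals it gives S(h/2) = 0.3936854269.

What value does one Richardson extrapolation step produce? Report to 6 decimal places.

Leading term ∝ h^4; use weight 16 = 2^4.
Top: 16(0.3936854269) − (0.3953943384) = 5.9035724920
Extrapolated: 5.9035724920 / 15 = 0.3935714995

0.393571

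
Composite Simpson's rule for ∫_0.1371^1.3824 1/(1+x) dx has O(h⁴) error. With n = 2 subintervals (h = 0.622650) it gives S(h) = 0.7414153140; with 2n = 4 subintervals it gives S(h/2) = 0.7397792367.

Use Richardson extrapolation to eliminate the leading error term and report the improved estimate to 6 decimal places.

0.739670

r = 4: numerator weight 16, denominator 15.
Top: 16(0.7397792367) − (0.7414153140) = 11.0950524732
11.0950524732 ÷ 15 = 0.7396701649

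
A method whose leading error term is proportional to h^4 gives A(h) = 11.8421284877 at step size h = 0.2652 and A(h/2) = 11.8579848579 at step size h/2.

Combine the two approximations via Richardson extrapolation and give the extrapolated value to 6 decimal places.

r = 4: numerator weight 16, denominator 15.
Weighted: 189.7277577264 − 11.8421284877 = 177.8856292387
Divide by 2^4 − 1 = 15.
R = 177.8856292387/15 = 11.8590419492
Gap between inputs: 1.586e-02; correction applied: +0.0010570913.

11.859042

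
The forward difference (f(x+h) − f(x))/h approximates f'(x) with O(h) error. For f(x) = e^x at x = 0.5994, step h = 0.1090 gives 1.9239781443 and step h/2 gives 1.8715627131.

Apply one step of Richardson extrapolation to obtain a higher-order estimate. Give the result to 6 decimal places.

r = 1, so 2^r = 2.
2 × 1.8715627131 − 1.9239781443 = 1.8191472819
Extrapolated: 1.8191472819 / 1 = 1.8191472819
Gap between inputs: 5.242e-02; correction applied: −0.0524154312.

1.819147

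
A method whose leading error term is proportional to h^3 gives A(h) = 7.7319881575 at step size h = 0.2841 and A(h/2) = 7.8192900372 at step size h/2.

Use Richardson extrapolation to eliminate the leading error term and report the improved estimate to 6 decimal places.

7.831762

Leading term ∝ h^3; use weight 8 = 2^3.
8·7.8192900372 − 7.7319881575 = 54.8223321401
Divide by 2^3 − 1 = 7.
R = 54.8223321401/7 = 7.8317617343
Correction |R − A(h/2)| = 1.247e-02; gap |A(h/2) − A(h)| = 8.730e-02.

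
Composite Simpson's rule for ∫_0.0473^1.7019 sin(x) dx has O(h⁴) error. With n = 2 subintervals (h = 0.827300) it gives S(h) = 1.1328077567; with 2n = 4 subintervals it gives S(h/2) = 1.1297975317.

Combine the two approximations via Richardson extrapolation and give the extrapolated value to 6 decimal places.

1.129597

Order 4 gives 2^r = 16 and 2^r − 1 = 15.
Top: 16(1.1297975317) − (1.1328077567) = 16.9439527505
Divide by 2^4 − 1 = 15.
R = 16.9439527505/15 = 1.1295968500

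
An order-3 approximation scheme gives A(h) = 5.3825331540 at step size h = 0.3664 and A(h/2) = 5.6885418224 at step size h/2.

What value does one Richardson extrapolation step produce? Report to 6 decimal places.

5.732257

The method has order 3: 2^3 = 8.
8·5.6885418224 = 45.5083345792; 45.5083345792 − 5.3825331540 = 40.1258014252
Extrapolated: 40.1258014252 / 7 = 5.7322573465
Shift from A(h/2): +0.0437155241.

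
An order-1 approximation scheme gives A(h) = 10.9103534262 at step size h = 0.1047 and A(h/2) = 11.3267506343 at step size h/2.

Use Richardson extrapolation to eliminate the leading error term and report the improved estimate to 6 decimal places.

11.743148

r = 1, so 2^r = 2.
2*11.3267506343 = 22.6535012686; 22.6535012686 − 10.9103534262 = 11.7431478424
11.7431478424 ÷ 1 = 11.7431478424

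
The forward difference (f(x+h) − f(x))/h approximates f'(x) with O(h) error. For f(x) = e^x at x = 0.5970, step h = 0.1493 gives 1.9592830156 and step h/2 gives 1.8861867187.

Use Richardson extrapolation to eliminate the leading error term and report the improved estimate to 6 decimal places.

Leading term ∝ h^1; use weight 2 = 2^1.
2 × 1.8861867187 = 3.7723734374; 3.7723734374 − 1.9592830156 = 1.8130904218
Divide by 2^1 − 1 = 1.
1.8130904218 ÷ 1 = 1.8130904218

1.813090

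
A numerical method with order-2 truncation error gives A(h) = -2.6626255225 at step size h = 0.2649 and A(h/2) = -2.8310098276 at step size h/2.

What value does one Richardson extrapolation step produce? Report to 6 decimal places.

Error is O(h^2); halving h shrinks it by 2^2 = 4.
Top: 4(-2.8310098276) − (-2.6626255225) = -8.6614137879
Denominator 4 − 1 = 3.
(-8.6614137879) ÷ 3 = -2.8871379293
Correction |R − A(h/2)| = 5.613e-02; gap |A(h/2) − A(h)| = 1.684e-01.

-2.887138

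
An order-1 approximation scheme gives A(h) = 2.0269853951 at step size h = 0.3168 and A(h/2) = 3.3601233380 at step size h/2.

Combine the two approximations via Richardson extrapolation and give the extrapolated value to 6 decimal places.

Order 1 gives 2^r = 2 and 2^r − 1 = 1.
Difference of the inputs: 3.3601233380 − 2.0269853951 = 1.3331379429
Correction (A(h/2) − A(h))/(2 − 1) = 1.3331379429/1 = 1.3331379429
R = A(h/2) + (A(h/2) − A(h))/1 = 3.3601233380 + 1.3331379429 = 4.6932612809
Correction |R − A(h/2)| = 1.333e+00; gap |A(h/2) − A(h)| = 1.333e+00.

4.693261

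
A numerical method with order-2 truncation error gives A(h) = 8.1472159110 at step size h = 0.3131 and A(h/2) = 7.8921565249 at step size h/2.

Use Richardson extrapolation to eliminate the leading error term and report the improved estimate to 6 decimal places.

7.807137

The method has order 2: 2^2 = 4.
4·7.8921565249 = 31.5686260996; subtract 8.1472159110 → 23.4214101886
R = 23.4214101886/3 = 7.8071367295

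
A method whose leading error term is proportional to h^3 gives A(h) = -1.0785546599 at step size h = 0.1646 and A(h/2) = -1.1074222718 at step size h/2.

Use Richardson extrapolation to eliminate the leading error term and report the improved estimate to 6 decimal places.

Leading term ∝ h^3; use weight 8 = 2^3.
Numerator 8·A(h/2) − A(h) = 8·(-1.1074222718) − (-1.0785546599) = -7.7808235145
Denominator 8 − 1 = 7.
(8·(-1.1074222718) − (-1.0785546599))/(8 − 1) = -1.1115462164
Gap between inputs: 2.887e-02; correction applied: −0.0041239446.

-1.111546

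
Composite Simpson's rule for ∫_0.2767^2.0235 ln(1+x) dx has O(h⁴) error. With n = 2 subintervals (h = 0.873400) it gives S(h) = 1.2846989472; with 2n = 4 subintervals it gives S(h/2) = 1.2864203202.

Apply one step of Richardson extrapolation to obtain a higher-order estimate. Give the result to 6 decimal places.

1.286535

Leading term ∝ h^4; use weight 16 = 2^4.
Numerator 16 × A(h/2) − A(h) = 16 × 1.2864203202 − 1.2846989472 = 19.2980261760
Denominator 16 − 1 = 15.
Result: 1.2865350784
Shift from A(h/2): +0.0001147582.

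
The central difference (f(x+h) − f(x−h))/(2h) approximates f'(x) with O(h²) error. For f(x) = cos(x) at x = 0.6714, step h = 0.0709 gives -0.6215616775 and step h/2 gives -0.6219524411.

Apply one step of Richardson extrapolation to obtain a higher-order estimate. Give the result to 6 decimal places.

-0.622083

With r = 2 the leading error scales as h^2, so the weight is 2^2 = 4.
4*(-0.6219524411) = -2.4878097644; (-2.4878097644) − (-0.6215616775) = -1.8662480869
(-1.8662480869) ÷ 3 = -0.6220826956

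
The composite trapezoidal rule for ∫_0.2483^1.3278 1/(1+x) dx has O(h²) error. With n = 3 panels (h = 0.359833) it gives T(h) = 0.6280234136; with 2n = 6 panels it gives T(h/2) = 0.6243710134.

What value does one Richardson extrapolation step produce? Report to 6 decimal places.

0.623154

Leading term ∝ h^2; use weight 4 = 2^2.
Difference of the inputs: 0.6243710134 − 0.6280234136 = -0.0036524002
Divide by 2^2 − 1 = 3: (-0.0036524002)/3 = -0.0012174667
R = A(h/2) + (A(h/2) − A(h))/3 = 0.6243710134 − 0.0012174667 = 0.6231535467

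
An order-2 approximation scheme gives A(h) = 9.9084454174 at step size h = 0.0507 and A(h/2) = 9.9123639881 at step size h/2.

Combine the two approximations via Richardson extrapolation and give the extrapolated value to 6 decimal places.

r = 2, so 2^r = 4.
Top: 4(9.9123639881) − (9.9084454174) = 29.7410105350
Divide by 2^2 − 1 = 3.
R = 29.7410105350/3 = 9.9136701783

9.913670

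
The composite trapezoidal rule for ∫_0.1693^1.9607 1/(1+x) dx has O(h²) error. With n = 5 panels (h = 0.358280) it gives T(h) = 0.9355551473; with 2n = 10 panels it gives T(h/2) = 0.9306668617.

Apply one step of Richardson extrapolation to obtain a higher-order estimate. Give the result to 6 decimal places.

With r = 2 the leading error scales as h^2, so the weight is 2^2 = 4.
Top: 4(0.9306668617) − (0.9355551473) = 2.7871122995
Divide by 2^2 − 1 = 3.
So the Richardson estimate is 0.9290374332.
Shift from A(h/2): −0.0016294285.

0.929037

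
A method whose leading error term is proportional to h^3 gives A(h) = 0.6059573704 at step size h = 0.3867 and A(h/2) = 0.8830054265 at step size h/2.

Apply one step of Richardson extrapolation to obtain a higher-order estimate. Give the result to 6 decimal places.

r = 3: numerator weight 8, denominator 7.
A(h/2) − A(h) = 0.8830054265 − 0.6059573704 = 0.2770480561
Correction (A(h/2) − A(h))/(8 − 1) = 0.2770480561/7 = 0.0395782937
R = 0.8830054265 + 0.0395782937 = 0.9225837202

0.922584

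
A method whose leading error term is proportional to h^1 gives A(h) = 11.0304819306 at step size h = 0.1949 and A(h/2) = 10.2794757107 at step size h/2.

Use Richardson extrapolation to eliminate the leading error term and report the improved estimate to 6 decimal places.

9.528469

With r = 1 the leading error scales as h^1, so the weight is 2^1 = 2.
2·10.2794757107 = 20.5589514214; subtract 11.0304819306 → 9.5284694908
(2·10.2794757107 − 11.0304819306)/(2 − 1) = 9.5284694908
Correction |R − A(h/2)| = 7.510e-01; gap |A(h/2) − A(h)| = 7.510e-01.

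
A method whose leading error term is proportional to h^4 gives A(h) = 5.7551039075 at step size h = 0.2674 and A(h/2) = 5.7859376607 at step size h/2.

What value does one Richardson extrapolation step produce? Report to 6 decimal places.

5.787993

r = 4, so 2^r = 16.
16 × 5.7859376607 = 92.5750025712; subtract 5.7551039075 → 86.8198986637
86.8198986637 ÷ 15 = 5.7879932442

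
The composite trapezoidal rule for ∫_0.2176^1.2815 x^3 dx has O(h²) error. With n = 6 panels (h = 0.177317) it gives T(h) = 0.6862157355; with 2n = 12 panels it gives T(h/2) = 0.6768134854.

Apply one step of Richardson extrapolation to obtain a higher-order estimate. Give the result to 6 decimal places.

The method has order 2: 2^2 = 4.
A(h/2) − A(h) = 0.6768134854 − 0.6862157355 = -0.0094022501
Divide by 2^2 − 1 = 3: (-0.0094022501)/3 = -0.0031340834
R = A(h/2) + (A(h/2) − A(h))/3 = 0.6768134854 − 0.0031340834 = 0.6736794020

0.673679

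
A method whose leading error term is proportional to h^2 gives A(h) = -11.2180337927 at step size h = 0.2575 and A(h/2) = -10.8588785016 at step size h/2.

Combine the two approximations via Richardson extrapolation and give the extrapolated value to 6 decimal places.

r = 2: numerator weight 4, denominator 3.
2^2×A(h/2) = -43.4355140064; minus A(h) gives -32.2174802137.
Extrapolated: (-32.2174802137) / 3 = -10.7391600712

-10.739160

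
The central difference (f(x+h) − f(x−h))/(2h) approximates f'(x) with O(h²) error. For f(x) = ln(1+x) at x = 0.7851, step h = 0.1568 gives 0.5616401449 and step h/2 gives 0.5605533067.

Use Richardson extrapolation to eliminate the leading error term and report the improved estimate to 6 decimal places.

Error is O(h^2); halving h shrinks it by 2^2 = 4.
Weighted: 2.2422132268 − 0.5616401449 = 1.6805730819
Denominator 4 − 1 = 3.
1.6805730819 ÷ 3 = 0.5601910273
Shift from A(h/2): −0.0003622794.

0.560191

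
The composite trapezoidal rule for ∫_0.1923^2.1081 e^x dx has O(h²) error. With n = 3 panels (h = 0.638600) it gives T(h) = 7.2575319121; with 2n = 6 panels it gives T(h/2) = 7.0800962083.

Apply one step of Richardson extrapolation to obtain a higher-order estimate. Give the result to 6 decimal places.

Leading term ∝ h^2; use weight 4 = 2^2.
4 × 7.0800962083 = 28.3203848332; subtract 7.2575319121 → 21.0628529211
21.0628529211 ÷ 3 = 7.0209509737

7.020951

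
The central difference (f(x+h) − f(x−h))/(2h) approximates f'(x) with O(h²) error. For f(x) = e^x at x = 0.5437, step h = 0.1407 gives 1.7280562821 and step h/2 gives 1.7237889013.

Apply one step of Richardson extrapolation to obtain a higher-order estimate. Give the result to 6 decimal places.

The method has order 2: 2^2 = 4.
Numerator 4*A(h/2) − A(h) = 4*1.7237889013 − 1.7280562821 = 5.1670993231
R = 5.1670993231/3 = 1.7223664410

1.722366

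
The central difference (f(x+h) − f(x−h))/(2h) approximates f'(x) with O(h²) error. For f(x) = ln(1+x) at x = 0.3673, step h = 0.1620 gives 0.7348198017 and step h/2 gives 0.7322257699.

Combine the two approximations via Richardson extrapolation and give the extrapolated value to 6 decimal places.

0.731361

r = 2: numerator weight 4, denominator 3.
4 × 0.7322257699 − 0.7348198017 = 2.1940832779
Denominator 4 − 1 = 3.
(4 × 0.7322257699 − 0.7348198017)/(4 − 1) = 0.7313610926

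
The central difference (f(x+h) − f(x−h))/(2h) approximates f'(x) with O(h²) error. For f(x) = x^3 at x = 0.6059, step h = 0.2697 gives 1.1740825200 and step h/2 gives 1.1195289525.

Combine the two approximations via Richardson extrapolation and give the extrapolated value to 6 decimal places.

r = 2, so 2^r = 4.
Top: 4(1.1195289525) − (1.1740825200) = 3.3040332900
Denominator 4 − 1 = 3.
Result: 1.1013444300
Shift from A(h/2): −0.0181845225.

1.101344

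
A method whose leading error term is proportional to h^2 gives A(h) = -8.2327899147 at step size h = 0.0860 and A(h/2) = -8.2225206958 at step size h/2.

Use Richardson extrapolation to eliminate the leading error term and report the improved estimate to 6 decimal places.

-8.219098

With r = 2 the leading error scales as h^2, so the weight is 2^2 = 4.
Top: 4(-8.2225206958) − (-8.2327899147) = -24.6572928685
Extrapolated: (-24.6572928685) / 3 = -8.2190976228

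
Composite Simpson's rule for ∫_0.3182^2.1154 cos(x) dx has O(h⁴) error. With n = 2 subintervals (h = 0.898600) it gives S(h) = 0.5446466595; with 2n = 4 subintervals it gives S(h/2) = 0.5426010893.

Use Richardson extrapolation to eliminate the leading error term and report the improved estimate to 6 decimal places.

Order 4 gives 2^r = 16 and 2^r − 1 = 15.
Top: 16(0.5426010893) − (0.5446466595) = 8.1369707693
Denominator 16 − 1 = 15.
Extrapolated: 8.1369707693 / 15 = 0.5424647180

0.542465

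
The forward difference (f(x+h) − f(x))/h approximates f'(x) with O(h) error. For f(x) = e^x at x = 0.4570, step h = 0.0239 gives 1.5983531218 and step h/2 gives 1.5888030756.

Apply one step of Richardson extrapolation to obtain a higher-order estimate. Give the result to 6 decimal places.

With r = 1 the leading error scales as h^1, so the weight is 2^1 = 2.
2*1.5888030756 − 1.5983531218 = 1.5792530294
Extrapolated: 1.5792530294 / 1 = 1.5792530294

1.579253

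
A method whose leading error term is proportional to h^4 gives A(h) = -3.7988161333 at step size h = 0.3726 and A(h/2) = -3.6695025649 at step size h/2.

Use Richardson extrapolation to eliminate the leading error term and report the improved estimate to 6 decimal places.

-3.660882

Leading term ∝ h^4; use weight 16 = 2^4.
Numerator 16×A(h/2) − A(h) = 16×(-3.6695025649) − (-3.7988161333) = -54.9132249051
(16×(-3.6695025649) − (-3.7988161333))/(16 − 1) = -3.6608816603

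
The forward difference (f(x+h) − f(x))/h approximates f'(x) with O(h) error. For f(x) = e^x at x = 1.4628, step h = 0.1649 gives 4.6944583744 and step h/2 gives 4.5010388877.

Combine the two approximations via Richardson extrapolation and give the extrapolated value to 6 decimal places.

The method has order 1: 2^1 = 2.
2^1*A(h/2) = 9.0020777754; minus A(h) gives 4.3076194010.
R = 4.3076194010/1 = 4.3076194010
Correction |R − A(h/2)| = 1.934e-01; gap |A(h/2) − A(h)| = 1.934e-01.

4.307619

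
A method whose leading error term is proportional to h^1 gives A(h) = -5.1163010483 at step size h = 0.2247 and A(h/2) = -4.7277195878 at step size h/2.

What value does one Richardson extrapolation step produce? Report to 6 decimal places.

-4.339138

r = 1: numerator weight 2, denominator 1.
Weighted: (-9.4554391756) − (-5.1163010483) = -4.3391381273
Divide by 2^1 − 1 = 1.
(-4.3391381273) ÷ 1 = -4.3391381273
Gap between inputs: 3.886e-01; correction applied: +0.3885814605.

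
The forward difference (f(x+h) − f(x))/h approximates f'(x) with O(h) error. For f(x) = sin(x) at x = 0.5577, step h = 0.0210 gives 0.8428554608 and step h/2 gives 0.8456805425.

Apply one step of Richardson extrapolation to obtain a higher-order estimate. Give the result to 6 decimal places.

0.848506

Error is O(h^1); halving h shrinks it by 2^1 = 2.
Top: 2(0.8456805425) − (0.8428554608) = 0.8485056242
(2 × 0.8456805425 − 0.8428554608)/(2 − 1) = 0.8485056242
Correction |R − A(h/2)| = 2.825e-03; gap |A(h/2) − A(h)| = 2.825e-03.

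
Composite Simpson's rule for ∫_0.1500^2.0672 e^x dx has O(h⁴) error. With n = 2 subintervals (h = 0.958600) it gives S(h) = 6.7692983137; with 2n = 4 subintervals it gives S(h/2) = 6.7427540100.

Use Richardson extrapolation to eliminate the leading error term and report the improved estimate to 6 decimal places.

6.740984

With r = 4 the leading error scales as h^4, so the weight is 2^4 = 16.
16*6.7427540100 − 6.7692983137 = 101.1147658463
Divide by 2^4 − 1 = 15.
Result: 6.7409843898
Correction |R − A(h/2)| = 1.770e-03; gap |A(h/2) − A(h)| = 2.654e-02.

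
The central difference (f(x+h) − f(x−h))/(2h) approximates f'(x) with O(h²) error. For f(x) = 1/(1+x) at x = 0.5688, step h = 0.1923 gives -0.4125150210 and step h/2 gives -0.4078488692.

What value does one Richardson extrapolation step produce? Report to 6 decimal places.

Order 2 gives 2^r = 4 and 2^r − 1 = 3.
2^2 × A(h/2) = -1.6313954768; minus A(h) gives -1.2188804558.
Divide by 2^2 − 1 = 3.
(4 × (-0.4078488692) − (-0.4125150210))/(4 − 1) = -0.4062934853

-0.406293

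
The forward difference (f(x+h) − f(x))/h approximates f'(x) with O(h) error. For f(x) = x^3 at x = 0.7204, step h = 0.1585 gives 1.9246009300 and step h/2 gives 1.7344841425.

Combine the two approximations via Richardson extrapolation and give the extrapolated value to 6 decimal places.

1.544367

The method has order 1: 2^1 = 2.
2*1.7344841425 = 3.4689682850; subtract 1.9246009300 → 1.5443673550
R = 1.5443673550/1 = 1.5443673550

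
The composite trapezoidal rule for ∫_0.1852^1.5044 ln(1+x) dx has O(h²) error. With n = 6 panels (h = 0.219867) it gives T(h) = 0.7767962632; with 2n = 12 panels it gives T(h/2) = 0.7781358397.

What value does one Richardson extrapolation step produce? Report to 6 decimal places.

0.778582

Method order is 2; weight 2^2 = 4.
Top: 4(0.7781358397) − (0.7767962632) = 2.3357470956
(4×0.7781358397 − 0.7767962632)/(4 − 1) = 0.7785823652
Shift from A(h/2): +0.0004465255.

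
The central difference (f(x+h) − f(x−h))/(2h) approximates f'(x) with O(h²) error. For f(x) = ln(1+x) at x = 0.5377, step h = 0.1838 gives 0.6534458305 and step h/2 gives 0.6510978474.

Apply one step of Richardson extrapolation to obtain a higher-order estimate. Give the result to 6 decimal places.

0.650315

r = 2: numerator weight 4, denominator 3.
Top: 4(0.6510978474) − (0.6534458305) = 1.9509455591
R = 1.9509455591/3 = 0.6503151864
Correction |R − A(h/2)| = 7.827e-04; gap |A(h/2) − A(h)| = 2.348e-03.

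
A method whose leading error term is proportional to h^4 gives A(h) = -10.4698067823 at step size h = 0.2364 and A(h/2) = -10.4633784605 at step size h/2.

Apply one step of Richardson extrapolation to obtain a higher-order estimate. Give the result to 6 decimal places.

Method order is 4; weight 2^4 = 16.
16 × (-10.4633784605) − (-10.4698067823) = -156.9442485857
Denominator 16 − 1 = 15.
(-156.9442485857) ÷ 15 = -10.4629499057

-10.462950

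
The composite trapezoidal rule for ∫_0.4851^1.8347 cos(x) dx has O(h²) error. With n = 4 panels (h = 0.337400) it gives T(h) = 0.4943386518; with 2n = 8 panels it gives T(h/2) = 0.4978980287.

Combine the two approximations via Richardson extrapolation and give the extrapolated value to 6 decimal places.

r = 2: numerator weight 4, denominator 3.
Numerator 4·A(h/2) − A(h) = 4·0.4978980287 − 0.4943386518 = 1.4972534630
Extrapolated: 1.4972534630 / 3 = 0.4990844877
Correction |R − A(h/2)| = 1.186e-03; gap |A(h/2) − A(h)| = 3.559e-03.

0.499084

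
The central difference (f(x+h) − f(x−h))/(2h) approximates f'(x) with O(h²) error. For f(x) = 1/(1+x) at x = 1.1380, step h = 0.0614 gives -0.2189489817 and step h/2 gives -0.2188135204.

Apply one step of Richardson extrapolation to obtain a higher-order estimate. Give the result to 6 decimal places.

Leading term ∝ h^2; use weight 4 = 2^2.
4 × (-0.2188135204) = -0.8752540816; subtract (-0.2189489817) → -0.6563050999
Divide by 2^2 − 1 = 3.
(4 × (-0.2188135204) − (-0.2189489817))/(4 − 1) = -0.2187683666

-0.218768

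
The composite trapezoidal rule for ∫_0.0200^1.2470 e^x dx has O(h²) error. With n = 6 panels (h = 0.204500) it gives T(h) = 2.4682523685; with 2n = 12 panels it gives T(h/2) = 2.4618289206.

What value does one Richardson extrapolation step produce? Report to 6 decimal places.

2.459688

The method has order 2: 2^2 = 4.
Weighted: 9.8473156824 − 2.4682523685 = 7.3790633139
Divide by 2^2 − 1 = 3.
Result: 2.4596877713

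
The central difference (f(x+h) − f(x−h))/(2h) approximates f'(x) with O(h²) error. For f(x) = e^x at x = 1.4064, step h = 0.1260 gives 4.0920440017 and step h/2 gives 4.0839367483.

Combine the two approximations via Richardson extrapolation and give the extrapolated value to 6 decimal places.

With r = 2 the leading error scales as h^2, so the weight is 2^2 = 4.
2^2·A(h/2) = 16.3357469932; minus A(h) gives 12.2437029915.
Divide by 2^2 − 1 = 3.
Result: 4.0812343305
Gap between inputs: 8.107e-03; correction applied: −0.0027024178.

4.081234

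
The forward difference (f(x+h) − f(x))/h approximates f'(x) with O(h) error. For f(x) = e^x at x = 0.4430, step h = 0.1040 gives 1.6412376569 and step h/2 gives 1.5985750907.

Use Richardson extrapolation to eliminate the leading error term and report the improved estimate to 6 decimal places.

Error is O(h^1); halving h shrinks it by 2^1 = 2.
Top: 2(1.5985750907) − (1.6412376569) = 1.5559125245
Divide by 2^1 − 1 = 1.
Result: 1.5559125245

1.555913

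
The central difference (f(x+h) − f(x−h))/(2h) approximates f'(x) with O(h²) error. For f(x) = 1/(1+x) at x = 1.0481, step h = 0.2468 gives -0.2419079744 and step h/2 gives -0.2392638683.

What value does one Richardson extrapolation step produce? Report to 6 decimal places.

Error is O(h^2); halving h shrinks it by 2^2 = 4.
Numerator 4×A(h/2) − A(h) = 4×(-0.2392638683) − (-0.2419079744) = -0.7151474988
Divide by 2^2 − 1 = 3.
(-0.7151474988) ÷ 3 = -0.2383824996
Shift from A(h/2): +0.0008813687.

-0.238382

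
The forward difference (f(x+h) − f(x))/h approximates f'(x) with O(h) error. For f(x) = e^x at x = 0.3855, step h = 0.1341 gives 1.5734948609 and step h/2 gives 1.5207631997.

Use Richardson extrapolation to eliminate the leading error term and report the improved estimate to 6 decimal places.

r = 1, so 2^r = 2.
A(h/2) − A(h) = 1.5207631997 − 1.5734948609 = -0.0527316612
Divide by 2^1 − 1 = 1: (-0.0527316612)/1 = -0.0527316612
R = A(h/2) + (A(h/2) − A(h))/1 = 1.5207631997 − 0.0527316612 = 1.4680315385
Gap between inputs: 5.273e-02; correction applied: −0.0527316612.

1.468032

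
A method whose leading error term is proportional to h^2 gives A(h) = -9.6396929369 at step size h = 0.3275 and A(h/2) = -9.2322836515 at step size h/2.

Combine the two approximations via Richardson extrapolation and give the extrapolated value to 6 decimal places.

Order 2 gives 2^r = 4 and 2^r − 1 = 3.
4·(-9.2322836515) = -36.9291346060; subtract (-9.6396929369) → -27.2894416691
Divide by 2^2 − 1 = 3.
Extrapolated: (-27.2894416691) / 3 = -9.0964805564
Shift from A(h/2): +0.1358030951.

-9.096481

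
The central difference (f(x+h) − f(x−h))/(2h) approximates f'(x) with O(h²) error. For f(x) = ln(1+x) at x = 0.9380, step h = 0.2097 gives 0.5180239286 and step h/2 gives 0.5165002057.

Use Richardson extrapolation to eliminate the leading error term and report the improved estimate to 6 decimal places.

The method has order 2: 2^2 = 4.
Numerator 4 × A(h/2) − A(h) = 4 × 0.5165002057 − 0.5180239286 = 1.5479768942
Divide by 2^2 − 1 = 3.
So the Richardson estimate is 0.5159922981.

0.515992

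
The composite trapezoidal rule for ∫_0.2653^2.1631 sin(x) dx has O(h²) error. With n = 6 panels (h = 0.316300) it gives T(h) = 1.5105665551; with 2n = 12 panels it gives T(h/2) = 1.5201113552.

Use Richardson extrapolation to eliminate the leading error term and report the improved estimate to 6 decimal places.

1.523293

Order 2 gives 2^r = 4 and 2^r − 1 = 3.
A(h/2) − A(h) = 1.5201113552 − 1.5105665551 = 0.0095448001
Divide by 2^2 − 1 = 3: 0.0095448001/3 = 0.0031816000
R = 1.5201113552 + 0.0031816000 = 1.5232929552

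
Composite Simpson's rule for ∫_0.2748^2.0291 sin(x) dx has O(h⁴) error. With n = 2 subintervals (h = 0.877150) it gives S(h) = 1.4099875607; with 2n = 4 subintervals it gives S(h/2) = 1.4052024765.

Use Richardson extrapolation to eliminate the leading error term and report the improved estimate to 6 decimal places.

The method has order 4: 2^4 = 16.
Weighted: 22.4832396240 − 1.4099875607 = 21.0732520633
Divide by 2^4 − 1 = 15.
21.0732520633 ÷ 15 = 1.4048834709
Correction |R − A(h/2)| = 3.190e-04; gap |A(h/2) − A(h)| = 4.785e-03.

1.404883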